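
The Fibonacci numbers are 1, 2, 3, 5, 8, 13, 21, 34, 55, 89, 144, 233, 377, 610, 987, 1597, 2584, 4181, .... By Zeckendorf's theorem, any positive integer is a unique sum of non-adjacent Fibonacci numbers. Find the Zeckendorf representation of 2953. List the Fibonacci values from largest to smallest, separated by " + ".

2584 + 233 + 89 + 34 + 13

largest Fibonacci ≤ 2953 is 2584; 2953 − 2584 = 369
largest Fibonacci ≤ 369 is 233; 369 − 233 = 136
largest Fibonacci ≤ 136 is 89; 136 − 89 = 47
largest Fibonacci ≤ 47 is 34; 47 − 34 = 13
largest Fibonacci ≤ 13 is 13; 13 − 13 = 0
So 2953 = 2584 + 233 + 89 + 34 + 13, with no two terms consecutive in the sequence.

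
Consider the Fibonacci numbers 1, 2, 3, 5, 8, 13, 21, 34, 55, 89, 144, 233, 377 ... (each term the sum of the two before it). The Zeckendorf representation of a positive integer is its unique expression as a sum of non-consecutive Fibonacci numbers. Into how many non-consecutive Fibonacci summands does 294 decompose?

4

take 233 (≤ 294); 294 − 233 = 61
take 55 (≤ 61); 61 − 55 = 6
take 5 (≤ 6); 6 − 5 = 1
take 1 (≤ 1); 1 − 1 = 0
294 = 233 + 55 + 5 + 1, which has 4 terms.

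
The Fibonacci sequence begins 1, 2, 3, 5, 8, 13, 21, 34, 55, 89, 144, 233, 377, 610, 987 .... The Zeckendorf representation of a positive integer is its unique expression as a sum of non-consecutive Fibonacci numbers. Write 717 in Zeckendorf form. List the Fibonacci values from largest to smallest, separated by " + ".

717 − 610 = 107
107 − 89 = 18
18 − 13 = 5
5 − 5 = 0
So 717 = 610 + 89 + 13 + 5, with no two terms consecutive in the sequence.

610 + 89 + 13 + 5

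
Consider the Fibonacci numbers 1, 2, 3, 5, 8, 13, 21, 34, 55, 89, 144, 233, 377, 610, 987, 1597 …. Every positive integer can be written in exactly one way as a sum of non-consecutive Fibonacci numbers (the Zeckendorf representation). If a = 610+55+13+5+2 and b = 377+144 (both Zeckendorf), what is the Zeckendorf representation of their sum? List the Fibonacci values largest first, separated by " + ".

987 + 144 + 55 + 13 + 5 + 2

The two numbers are 685 and 521, so their sum is 1206.
Greedy algorithm:
largest Fibonacci ≤ 1206 is 987; 1206 − 987 = 219
largest Fibonacci ≤ 219 is 144; 219 − 144 = 75
largest Fibonacci ≤ 75 is 55; 75 − 55 = 20
largest Fibonacci ≤ 20 is 13; 20 − 13 = 7
largest Fibonacci ≤ 7 is 5; 7 − 5 = 2
largest Fibonacci ≤ 2 is 2; 2 − 2 = 0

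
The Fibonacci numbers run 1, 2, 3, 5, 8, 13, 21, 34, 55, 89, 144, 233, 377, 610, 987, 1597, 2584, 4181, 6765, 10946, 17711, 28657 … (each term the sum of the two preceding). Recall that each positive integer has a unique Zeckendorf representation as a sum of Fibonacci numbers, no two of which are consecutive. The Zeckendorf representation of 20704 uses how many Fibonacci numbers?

6

Greedily peel off the largest Fibonacci term at each step:
17711 ≤ 20704 < 28657, so take 17711; remainder 2993
2584 ≤ 2993 < 4181, so take 2584; remainder 409
377 ≤ 409 < 610, so take 377; remainder 32
21 ≤ 32 < 34, so take 21; remainder 11
8 ≤ 11 < 13, so take 8; remainder 3
3 ≤ 3 < 5, so take 3; remainder 0
20704 = 17711 + 2584 + 377 + 21 + 8 + 3, which has 6 terms.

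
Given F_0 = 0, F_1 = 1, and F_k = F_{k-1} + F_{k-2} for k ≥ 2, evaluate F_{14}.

Iterating the recurrence up to F_{8} = 21 and F_{7} = 13:
F_{9} = F_{8} + F_{7} = 21 + 13 = 34
F_{10} = F_{9} + F_{8} = 34 + 21 = 55
F_{11} = F_{10} + F_{9} = 55 + 34 = 89
F_{12} = F_{11} + F_{10} = 89 + 55 = 144
F_{13} = F_{12} + F_{11} = 144 + 89 = 233
F_{14} = F_{13} + F_{12} = 233 + 144 = 377

377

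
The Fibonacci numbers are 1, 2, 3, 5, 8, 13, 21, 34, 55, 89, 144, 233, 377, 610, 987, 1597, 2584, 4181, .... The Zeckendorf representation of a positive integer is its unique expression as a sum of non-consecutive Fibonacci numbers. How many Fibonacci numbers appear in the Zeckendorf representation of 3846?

Greedily peel off the largest Fibonacci term at each step:
largest Fibonacci ≤ 3846 is 2584; 3846 − 2584 = 1262
largest Fibonacci ≤ 1262 is 987; 1262 − 987 = 275
largest Fibonacci ≤ 275 is 233; 275 − 233 = 42
largest Fibonacci ≤ 42 is 34; 42 − 34 = 8
largest Fibonacci ≤ 8 is 8; 8 − 8 = 0
3846 = 2584 + 987 + 233 + 34 + 8, which has 5 terms.

5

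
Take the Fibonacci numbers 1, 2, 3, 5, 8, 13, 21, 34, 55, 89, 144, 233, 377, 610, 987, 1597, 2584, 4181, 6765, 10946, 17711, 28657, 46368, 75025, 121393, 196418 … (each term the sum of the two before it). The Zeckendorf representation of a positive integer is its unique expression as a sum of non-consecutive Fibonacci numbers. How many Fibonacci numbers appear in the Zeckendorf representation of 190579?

Repeatedly subtract the largest Fibonacci number that fits:
190579: greatest Fibonacci not exceeding it is 121393, leaving 69186
69186: greatest Fibonacci not exceeding it is 46368, leaving 22818
22818: greatest Fibonacci not exceeding it is 17711, leaving 5107
5107: greatest Fibonacci not exceeding it is 4181, leaving 926
926: greatest Fibonacci not exceeding it is 610, leaving 316
316: greatest Fibonacci not exceeding it is 233, leaving 83
83: greatest Fibonacci not exceeding it is 55, leaving 28
28: greatest Fibonacci not exceeding it is 21, leaving 7
7: greatest Fibonacci not exceeding it is 5, leaving 2
2: greatest Fibonacci not exceeding it is 2, leaving 0
190579 = 121393 + 46368 + 17711 + 4181 + 610 + 233 + 55 + 21 + 5 + 2, which has 10 terms.

10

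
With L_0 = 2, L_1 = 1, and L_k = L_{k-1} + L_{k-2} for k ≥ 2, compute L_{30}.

1860498

Iterating the recurrence up to L_{23} = 64079 and L_{22} = 39603:
L_{24} = L_{23} + L_{22} = 64079 + 39603 = 103682
L_{25} = L_{24} + L_{23} = 103682 + 64079 = 167761
L_{26} = L_{25} + L_{24} = 167761 + 103682 = 271443
L_{27} = L_{26} + L_{25} = 271443 + 167761 = 439204
L_{28} = L_{27} + L_{26} = 439204 + 271443 = 710647
L_{29} = L_{28} + L_{27} = 710647 + 439204 = 1149851
L_{30} = L_{29} + L_{28} = 1149851 + 710647 = 1860498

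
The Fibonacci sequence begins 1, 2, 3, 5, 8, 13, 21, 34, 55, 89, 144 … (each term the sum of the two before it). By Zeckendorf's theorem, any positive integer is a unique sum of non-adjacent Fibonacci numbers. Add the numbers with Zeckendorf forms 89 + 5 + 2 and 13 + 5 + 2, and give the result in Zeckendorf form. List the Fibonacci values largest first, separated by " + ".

The two numbers are 96 and 20, so their sum is 116.
largest Fibonacci ≤ 116 is 89; 116 − 89 = 27
largest Fibonacci ≤ 27 is 21; 27 − 21 = 6
largest Fibonacci ≤ 6 is 5; 6 − 5 = 1
largest Fibonacci ≤ 1 is 1; 1 − 1 = 0

89 + 21 + 5 + 1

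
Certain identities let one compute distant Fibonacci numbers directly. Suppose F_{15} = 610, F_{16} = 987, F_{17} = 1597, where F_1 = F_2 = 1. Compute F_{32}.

2178309

By the addition formula F_{m+n} = F_m F_{n+1} + F_{m−1} F_n with m=16, n=16: F_{32} = 987·1597 + 610·987 = 1576239 + 602070 = 2178309.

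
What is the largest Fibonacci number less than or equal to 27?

21

21 ≤ 27 < 34, so the largest Fibonacci number not exceeding 27 is 21.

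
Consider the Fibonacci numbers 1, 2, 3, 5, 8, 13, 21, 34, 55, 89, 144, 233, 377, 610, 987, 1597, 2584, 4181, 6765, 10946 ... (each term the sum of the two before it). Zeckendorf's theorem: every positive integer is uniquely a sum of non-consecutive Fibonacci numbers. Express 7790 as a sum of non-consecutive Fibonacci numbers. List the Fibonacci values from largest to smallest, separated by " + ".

6765 + 987 + 34 + 3 + 1

Greedy algorithm:
subtract 6765 from 7790: 1025 remains
subtract 987 from 1025: 38 remains
subtract 34 from 38: 4 remains
subtract 3 from 4: 1 remains
subtract 1 from 1: 0 remains
So 7790 = 6765 + 987 + 34 + 3 + 1, with no two terms consecutive in the sequence.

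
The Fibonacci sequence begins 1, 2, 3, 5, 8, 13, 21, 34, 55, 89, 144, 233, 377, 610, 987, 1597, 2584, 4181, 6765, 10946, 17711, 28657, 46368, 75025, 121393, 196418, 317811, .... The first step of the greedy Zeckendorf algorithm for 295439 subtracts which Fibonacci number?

196418

196418 ≤ 295439 < 317811, so the largest Fibonacci number not exceeding 295439 is 196418.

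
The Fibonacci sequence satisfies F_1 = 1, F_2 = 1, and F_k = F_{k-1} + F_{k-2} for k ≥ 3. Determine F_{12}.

Iterating the recurrence up to F_{5} = 5 and F_{4} = 3:
F_{6} = F_{5} + F_{4} = 5 + 3 = 8
F_{7} = F_{6} + F_{5} = 8 + 5 = 13
F_{8} = F_{7} + F_{6} = 13 + 8 = 21
F_{9} = F_{8} + F_{7} = 21 + 13 = 34
F_{10} = F_{9} + F_{8} = 34 + 21 = 55
F_{11} = F_{10} + F_{9} = 55 + 34 = 89
F_{12} = F_{11} + F_{10} = 89 + 55 = 144

144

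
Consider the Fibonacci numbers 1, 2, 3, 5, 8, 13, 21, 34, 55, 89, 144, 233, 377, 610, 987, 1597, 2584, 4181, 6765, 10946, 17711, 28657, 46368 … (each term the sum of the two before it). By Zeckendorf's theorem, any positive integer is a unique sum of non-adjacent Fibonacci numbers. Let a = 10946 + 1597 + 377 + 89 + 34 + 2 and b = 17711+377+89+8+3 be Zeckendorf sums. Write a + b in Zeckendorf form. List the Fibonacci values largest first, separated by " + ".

The two numbers are 13045 and 18188, so their sum is 31233.
Greedily peel off the largest Fibonacci term at each step:
31233: greatest Fibonacci not exceeding it is 28657, leaving 2576
2576: greatest Fibonacci not exceeding it is 1597, leaving 979
979: greatest Fibonacci not exceeding it is 610, leaving 369
369: greatest Fibonacci not exceeding it is 233, leaving 136
136: greatest Fibonacci not exceeding it is 89, leaving 47
47: greatest Fibonacci not exceeding it is 34, leaving 13
13: greatest Fibonacci not exceeding it is 13, leaving 0

28657 + 1597 + 610 + 233 + 89 + 34 + 13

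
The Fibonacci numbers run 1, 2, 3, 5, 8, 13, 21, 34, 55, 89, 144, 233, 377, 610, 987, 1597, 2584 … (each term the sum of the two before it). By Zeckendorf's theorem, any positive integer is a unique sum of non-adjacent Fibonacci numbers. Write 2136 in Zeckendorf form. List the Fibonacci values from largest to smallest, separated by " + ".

Greedily peel off the largest Fibonacci term at each step:
1597 ≤ 2136 < 2584, so take 1597; remainder 539
377 ≤ 539 < 610, so take 377; remainder 162
144 ≤ 162 < 233, so take 144; remainder 18
13 ≤ 18 < 21, so take 13; remainder 5
5 ≤ 5 < 8, so take 5; remainder 0
So 2136 = 1597 + 377 + 144 + 13 + 5, with no two terms consecutive in the sequence.

1597 + 377 + 144 + 13 + 5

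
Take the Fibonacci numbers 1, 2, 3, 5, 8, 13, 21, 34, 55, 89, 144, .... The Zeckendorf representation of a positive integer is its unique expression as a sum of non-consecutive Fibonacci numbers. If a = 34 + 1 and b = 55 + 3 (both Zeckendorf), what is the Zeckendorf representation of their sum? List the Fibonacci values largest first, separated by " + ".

89 + 3 + 1

The two numbers are 35 and 58, so their sum is 93.
Greedy algorithm:
93 − 89 = 4
4 − 3 = 1
1 − 1 = 0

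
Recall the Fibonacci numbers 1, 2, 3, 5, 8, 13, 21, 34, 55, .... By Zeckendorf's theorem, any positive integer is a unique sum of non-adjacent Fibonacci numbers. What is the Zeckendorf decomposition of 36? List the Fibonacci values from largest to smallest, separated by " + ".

34 + 2

take 34 (≤ 36); 36 − 34 = 2
take 2 (≤ 2); 2 − 2 = 0
So 36 = 34 + 2, with no two terms consecutive in the sequence.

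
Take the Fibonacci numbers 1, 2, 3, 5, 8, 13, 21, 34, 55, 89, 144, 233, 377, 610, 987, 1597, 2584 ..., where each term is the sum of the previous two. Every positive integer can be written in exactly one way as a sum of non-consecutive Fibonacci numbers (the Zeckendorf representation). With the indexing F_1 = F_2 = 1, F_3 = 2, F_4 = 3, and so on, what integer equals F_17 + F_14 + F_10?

2029

F_17 + F_14 + F_10 = 1597 + 377 + 55 = 2029.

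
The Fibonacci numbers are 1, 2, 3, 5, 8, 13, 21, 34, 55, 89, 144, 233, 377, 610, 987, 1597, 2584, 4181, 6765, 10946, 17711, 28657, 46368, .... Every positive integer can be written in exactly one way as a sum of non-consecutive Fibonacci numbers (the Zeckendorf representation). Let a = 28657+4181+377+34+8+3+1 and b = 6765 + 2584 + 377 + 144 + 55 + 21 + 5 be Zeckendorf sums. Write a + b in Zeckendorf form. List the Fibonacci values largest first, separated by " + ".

The two numbers are 33261 and 9951, so their sum is 43212.
Greedy algorithm:
subtract 28657 from 43212: 14555 remains
subtract 10946 from 14555: 3609 remains
subtract 2584 from 3609: 1025 remains
subtract 987 from 1025: 38 remains
subtract 34 from 38: 4 remains
subtract 3 from 4: 1 remains
subtract 1 from 1: 0 remains

28657 + 10946 + 2584 + 987 + 34 + 3 + 1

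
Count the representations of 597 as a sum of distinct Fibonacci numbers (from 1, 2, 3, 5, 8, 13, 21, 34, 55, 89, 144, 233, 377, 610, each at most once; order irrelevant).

Each representation comes from the Zeckendorf form by replacing some F_k with F_{k−1} + F_{k−2} where possible.
597 = 377+144+55+21 = 377+144+55+13+8 = 377+144+55+13+5+3 = 377+144+34+21+13+8 = … (9 more), for 13 in all.

13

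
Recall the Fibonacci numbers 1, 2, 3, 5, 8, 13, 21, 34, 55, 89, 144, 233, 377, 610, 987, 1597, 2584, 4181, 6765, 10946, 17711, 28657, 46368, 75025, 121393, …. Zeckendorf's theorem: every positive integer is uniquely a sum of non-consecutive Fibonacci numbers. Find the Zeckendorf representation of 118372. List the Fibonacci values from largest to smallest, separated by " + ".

75025 + 28657 + 10946 + 2584 + 987 + 144 + 21 + 8

118372: greatest Fibonacci not exceeding it is 75025, leaving 43347
43347: greatest Fibonacci not exceeding it is 28657, leaving 14690
14690: greatest Fibonacci not exceeding it is 10946, leaving 3744
3744: greatest Fibonacci not exceeding it is 2584, leaving 1160
1160: greatest Fibonacci not exceeding it is 987, leaving 173
173: greatest Fibonacci not exceeding it is 144, leaving 29
29: greatest Fibonacci not exceeding it is 21, leaving 8
8: greatest Fibonacci not exceeding it is 8, leaving 0
So 118372 = 75025 + 28657 + 10946 + 2584 + 987 + 144 + 21 + 8, with no two terms consecutive in the sequence.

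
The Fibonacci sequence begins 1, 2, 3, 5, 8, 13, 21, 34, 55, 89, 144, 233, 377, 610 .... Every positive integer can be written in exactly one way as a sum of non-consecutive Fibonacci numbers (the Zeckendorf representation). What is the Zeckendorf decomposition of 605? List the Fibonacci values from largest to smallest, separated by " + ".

Greedily peel off the largest Fibonacci term at each step:
subtract 377 from 605: 228 remains
subtract 144 from 228: 84 remains
subtract 55 from 84: 29 remains
subtract 21 from 29: 8 remains
subtract 8 from 8: 0 remains
So 605 = 377 + 144 + 55 + 21 + 8, with no two terms consecutive in the sequence.

377 + 144 + 55 + 21 + 8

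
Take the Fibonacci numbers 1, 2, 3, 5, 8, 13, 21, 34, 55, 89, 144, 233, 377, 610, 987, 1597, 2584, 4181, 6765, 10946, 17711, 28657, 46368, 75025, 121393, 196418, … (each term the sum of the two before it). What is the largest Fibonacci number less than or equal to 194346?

121393 ≤ 194346 < 196418, so the largest Fibonacci number not exceeding 194346 is 121393.

121393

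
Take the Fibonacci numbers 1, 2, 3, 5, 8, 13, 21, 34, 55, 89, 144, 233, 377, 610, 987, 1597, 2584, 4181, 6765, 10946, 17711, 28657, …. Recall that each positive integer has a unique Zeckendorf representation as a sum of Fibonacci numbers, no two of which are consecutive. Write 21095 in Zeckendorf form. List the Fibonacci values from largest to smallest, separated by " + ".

17711 + 2584 + 610 + 144 + 34 + 8 + 3 + 1

Greedily peel off the largest Fibonacci term at each step:
17711 ≤ 21095 < 28657, so take 17711; remainder 3384
2584 ≤ 3384 < 4181, so take 2584; remainder 800
610 ≤ 800 < 987, so take 610; remainder 190
144 ≤ 190 < 233, so take 144; remainder 46
34 ≤ 46 < 55, so take 34; remainder 12
8 ≤ 12 < 13, so take 8; remainder 4
3 ≤ 4 < 5, so take 3; remainder 1
1 ≤ 1 < 2, so take 1; remainder 0
So 21095 = 17711 + 2584 + 610 + 144 + 34 + 8 + 3 + 1, with no two terms consecutive in the sequence.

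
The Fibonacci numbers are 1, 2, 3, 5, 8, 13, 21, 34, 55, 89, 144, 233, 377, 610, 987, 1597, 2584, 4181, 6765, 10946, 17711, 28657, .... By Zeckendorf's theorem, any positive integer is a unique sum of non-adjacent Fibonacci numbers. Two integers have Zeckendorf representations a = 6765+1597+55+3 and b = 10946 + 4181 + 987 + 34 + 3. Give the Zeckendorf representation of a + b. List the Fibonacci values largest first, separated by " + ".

17711 + 6765 + 89 + 5 + 1

The two numbers are 8420 and 16151, so their sum is 24571.
largest Fibonacci ≤ 24571 is 17711; 24571 − 17711 = 6860
largest Fibonacci ≤ 6860 is 6765; 6860 − 6765 = 95
largest Fibonacci ≤ 95 is 89; 95 − 89 = 6
largest Fibonacci ≤ 6 is 5; 6 − 5 = 1
largest Fibonacci ≤ 1 is 1; 1 − 1 = 0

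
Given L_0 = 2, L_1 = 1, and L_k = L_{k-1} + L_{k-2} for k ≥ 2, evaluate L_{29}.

1149851

Iterating the recurrence up to L_{23} = 64079 and L_{22} = 39603:
L_{24} = L_{23} + L_{22} = 64079 + 39603 = 103682
L_{25} = L_{24} + L_{23} = 103682 + 64079 = 167761
L_{26} = L_{25} + L_{24} = 167761 + 103682 = 271443
L_{27} = L_{26} + L_{25} = 271443 + 167761 = 439204
L_{28} = L_{27} + L_{26} = 439204 + 271443 = 710647
L_{29} = L_{28} + L_{27} = 710647 + 439204 = 1149851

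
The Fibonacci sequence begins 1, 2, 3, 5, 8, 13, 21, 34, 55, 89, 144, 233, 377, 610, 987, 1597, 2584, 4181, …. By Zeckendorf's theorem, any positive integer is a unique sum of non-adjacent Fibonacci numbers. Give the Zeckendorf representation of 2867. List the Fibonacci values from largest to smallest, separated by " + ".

2584 + 233 + 34 + 13 + 3

Greedily peel off the largest Fibonacci term at each step:
largest Fibonacci ≤ 2867 is 2584; 2867 − 2584 = 283
largest Fibonacci ≤ 283 is 233; 283 − 233 = 50
largest Fibonacci ≤ 50 is 34; 50 − 34 = 16
largest Fibonacci ≤ 16 is 13; 16 − 13 = 3
largest Fibonacci ≤ 3 is 3; 3 − 3 = 0
So 2867 = 2584 + 233 + 34 + 13 + 3, with no two terms consecutive in the sequence.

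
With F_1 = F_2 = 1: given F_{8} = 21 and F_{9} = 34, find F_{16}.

987

By the doubling identity F_{2k} = F_k(2F_{k+1} − F_k): F_{16} = 21·(2·34 − 21) = 21·47 = 987.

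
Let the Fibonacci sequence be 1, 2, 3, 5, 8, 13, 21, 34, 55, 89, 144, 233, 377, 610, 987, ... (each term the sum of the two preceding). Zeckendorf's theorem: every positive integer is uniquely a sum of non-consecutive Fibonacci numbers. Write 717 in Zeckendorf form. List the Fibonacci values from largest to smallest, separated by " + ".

take 610 (≤ 717); 717 − 610 = 107
take 89 (≤ 107); 107 − 89 = 18
take 13 (≤ 18); 18 − 13 = 5
take 5 (≤ 5); 5 − 5 = 0
So 717 = 610 + 89 + 13 + 5, with no two terms consecutive in the sequence.

610 + 89 + 13 + 5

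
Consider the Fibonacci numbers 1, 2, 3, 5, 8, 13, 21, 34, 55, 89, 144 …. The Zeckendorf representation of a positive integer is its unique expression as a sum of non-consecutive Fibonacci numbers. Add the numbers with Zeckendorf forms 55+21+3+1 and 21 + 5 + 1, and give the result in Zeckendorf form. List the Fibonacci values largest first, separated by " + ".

The two numbers are 80 and 27, so their sum is 107.
Repeatedly subtract the largest Fibonacci number that fits:
89 ≤ 107 < 144, so take 89; remainder 18
13 ≤ 18 < 21, so take 13; remainder 5
5 ≤ 5 < 8, so take 5; remainder 0

89 + 13 + 5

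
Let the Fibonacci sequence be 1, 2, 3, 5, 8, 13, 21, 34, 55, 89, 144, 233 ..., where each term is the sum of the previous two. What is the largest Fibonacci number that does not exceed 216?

144 ≤ 216 < 233, so the largest Fibonacci number not exceeding 216 is 144.

144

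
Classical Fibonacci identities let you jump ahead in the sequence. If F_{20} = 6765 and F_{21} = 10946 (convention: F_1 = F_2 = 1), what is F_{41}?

165580141

By F_{2k+1} = F_k² + F_{k+1}²: F_{41} = 6765² + 10946² = 45765225 + 119814916 = 165580141.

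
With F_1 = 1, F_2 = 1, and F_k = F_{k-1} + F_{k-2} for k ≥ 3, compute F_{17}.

1597

Iterating the recurrence up to F_{12} = 144 and F_{11} = 89:
F_{13} = F_{12} + F_{11} = 144 + 89 = 233
F_{14} = F_{13} + F_{12} = 233 + 144 = 377
F_{15} = F_{14} + F_{13} = 377 + 233 = 610
F_{16} = F_{15} + F_{14} = 610 + 377 = 987
F_{17} = F_{16} + F_{15} = 987 + 610 = 1597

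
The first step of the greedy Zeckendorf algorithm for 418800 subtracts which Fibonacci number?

317811

317811 ≤ 418800 < 514229, so the largest Fibonacci number not exceeding 418800 is 317811.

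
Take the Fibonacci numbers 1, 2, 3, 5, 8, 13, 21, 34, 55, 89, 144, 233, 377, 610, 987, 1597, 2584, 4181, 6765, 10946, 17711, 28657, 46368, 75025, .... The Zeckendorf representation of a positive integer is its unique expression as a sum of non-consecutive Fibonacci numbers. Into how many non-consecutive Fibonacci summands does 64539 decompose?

46368 ≤ 64539 < 75025, so take 46368; remainder 18171
17711 ≤ 18171 < 28657, so take 17711; remainder 460
377 ≤ 460 < 610, so take 377; remainder 83
55 ≤ 83 < 89, so take 55; remainder 28
21 ≤ 28 < 34, so take 21; remainder 7
5 ≤ 7 < 8, so take 5; remainder 2
2 ≤ 2 < 3, so take 2; remainder 0
64539 = 46368 + 17711 + 377 + 55 + 21 + 5 + 2, which has 7 terms.

7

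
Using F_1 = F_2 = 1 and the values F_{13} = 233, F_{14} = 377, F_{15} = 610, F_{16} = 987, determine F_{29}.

514229

By the addition formula F_{m+n} = F_m F_{n+1} + F_{m−1} F_n with m=14, n=15: F_{29} = 377·987 + 233·610 = 372099 + 142130 = 514229.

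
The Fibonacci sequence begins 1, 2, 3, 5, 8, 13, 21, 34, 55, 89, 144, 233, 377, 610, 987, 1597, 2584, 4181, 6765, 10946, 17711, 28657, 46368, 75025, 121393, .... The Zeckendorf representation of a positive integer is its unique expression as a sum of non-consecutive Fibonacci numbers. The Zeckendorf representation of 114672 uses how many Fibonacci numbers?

6

subtract 75025 from 114672: 39647 remains
subtract 28657 from 39647: 10990 remains
subtract 10946 from 10990: 44 remains
subtract 34 from 44: 10 remains
subtract 8 from 10: 2 remains
subtract 2 from 2: 0 remains
114672 = 75025 + 28657 + 10946 + 34 + 8 + 2, which has 6 terms.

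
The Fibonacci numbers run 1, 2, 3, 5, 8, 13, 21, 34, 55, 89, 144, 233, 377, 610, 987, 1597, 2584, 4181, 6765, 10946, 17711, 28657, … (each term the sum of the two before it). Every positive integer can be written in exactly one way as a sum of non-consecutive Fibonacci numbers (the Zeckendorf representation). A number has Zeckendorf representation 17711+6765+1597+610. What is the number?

26683

17711+6765+1597+610 = 26683.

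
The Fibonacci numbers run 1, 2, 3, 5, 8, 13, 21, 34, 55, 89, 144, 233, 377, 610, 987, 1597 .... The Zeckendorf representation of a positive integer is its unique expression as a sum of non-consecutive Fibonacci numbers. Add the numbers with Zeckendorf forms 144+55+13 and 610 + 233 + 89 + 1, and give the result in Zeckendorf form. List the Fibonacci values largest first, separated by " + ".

987 + 144 + 13 + 1

The two numbers are 212 and 933, so their sum is 1145.
1145 − 987 = 158
158 − 144 = 14
14 − 13 = 1
1 − 1 = 0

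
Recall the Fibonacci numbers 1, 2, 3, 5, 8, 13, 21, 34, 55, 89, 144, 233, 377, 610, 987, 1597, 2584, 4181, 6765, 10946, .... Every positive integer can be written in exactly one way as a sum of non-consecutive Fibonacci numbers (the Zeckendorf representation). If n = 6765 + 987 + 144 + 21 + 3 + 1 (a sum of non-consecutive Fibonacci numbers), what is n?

6765 + 987 + 144 + 21 + 3 + 1 = 7921.

7921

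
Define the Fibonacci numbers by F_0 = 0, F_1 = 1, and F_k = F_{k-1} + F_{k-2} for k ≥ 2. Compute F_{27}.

Iterating the recurrence up to F_{20} = 6765 and F_{19} = 4181:
F_{21} = F_{20} + F_{19} = 6765 + 4181 = 10946
F_{22} = F_{21} + F_{20} = 10946 + 6765 = 17711
F_{23} = F_{22} + F_{21} = 17711 + 10946 = 28657
F_{24} = F_{23} + F_{22} = 28657 + 17711 = 46368
F_{25} = F_{24} + F_{23} = 46368 + 28657 = 75025
F_{26} = F_{25} + F_{24} = 75025 + 46368 = 121393
F_{27} = F_{26} + F_{25} = 121393 + 75025 = 196418

196418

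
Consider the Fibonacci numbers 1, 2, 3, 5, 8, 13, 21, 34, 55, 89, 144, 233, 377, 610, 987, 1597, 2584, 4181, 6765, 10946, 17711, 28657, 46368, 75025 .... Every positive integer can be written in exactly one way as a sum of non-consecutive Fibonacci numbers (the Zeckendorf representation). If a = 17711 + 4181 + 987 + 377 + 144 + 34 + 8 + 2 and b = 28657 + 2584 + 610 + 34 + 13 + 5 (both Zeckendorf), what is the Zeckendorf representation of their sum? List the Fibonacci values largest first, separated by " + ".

46368 + 6765 + 1597 + 610 + 5 + 2

The two numbers are 23444 and 31903, so their sum is 55347.
Repeatedly subtract the largest Fibonacci number that fits:
subtract 46368 from 55347: 8979 remains
subtract 6765 from 8979: 2214 remains
subtract 1597 from 2214: 617 remains
subtract 610 from 617: 7 remains
subtract 5 from 7: 2 remains
subtract 2 from 2: 0 remains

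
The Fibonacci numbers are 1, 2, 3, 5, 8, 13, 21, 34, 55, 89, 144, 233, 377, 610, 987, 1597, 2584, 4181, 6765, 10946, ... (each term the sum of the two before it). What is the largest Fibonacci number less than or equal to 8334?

6765 ≤ 8334 < 10946, so the largest Fibonacci number not exceeding 8334 is 6765.

6765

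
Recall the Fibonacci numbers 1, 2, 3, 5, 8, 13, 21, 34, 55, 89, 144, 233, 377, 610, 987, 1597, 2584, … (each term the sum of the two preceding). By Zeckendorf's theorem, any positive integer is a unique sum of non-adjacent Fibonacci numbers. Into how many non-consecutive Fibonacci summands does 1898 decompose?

4

1898 − 1597 = 301
301 − 233 = 68
68 − 55 = 13
13 − 13 = 0
1898 = 1597 + 233 + 55 + 13, which has 4 terms.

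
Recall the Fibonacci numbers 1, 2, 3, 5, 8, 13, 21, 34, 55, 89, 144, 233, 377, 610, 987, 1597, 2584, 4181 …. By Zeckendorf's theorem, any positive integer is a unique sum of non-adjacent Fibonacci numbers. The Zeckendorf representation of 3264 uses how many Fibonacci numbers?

5

Greedy algorithm:
2584 ≤ 3264 < 4181, so take 2584; remainder 680
610 ≤ 680 < 987, so take 610; remainder 70
55 ≤ 70 < 89, so take 55; remainder 15
13 ≤ 15 < 21, so take 13; remainder 2
2 ≤ 2 < 3, so take 2; remainder 0
3264 = 2584 + 610 + 55 + 13 + 2, which has 5 terms.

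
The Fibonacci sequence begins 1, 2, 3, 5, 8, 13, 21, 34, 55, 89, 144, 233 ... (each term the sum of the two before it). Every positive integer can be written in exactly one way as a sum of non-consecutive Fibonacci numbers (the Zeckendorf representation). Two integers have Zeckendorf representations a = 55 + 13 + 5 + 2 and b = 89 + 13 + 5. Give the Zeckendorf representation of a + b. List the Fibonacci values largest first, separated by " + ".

The two numbers are 75 and 107, so their sum is 182.
182 − 144 = 38
38 − 34 = 4
4 − 3 = 1
1 − 1 = 0

144 + 34 + 3 + 1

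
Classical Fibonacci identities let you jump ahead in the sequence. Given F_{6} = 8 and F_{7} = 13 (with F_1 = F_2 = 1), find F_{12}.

144

By the doubling identity F_{2k} = F_k(2F_{k+1} − F_k): F_{12} = 8·(2·13 − 8) = 8·18 = 144.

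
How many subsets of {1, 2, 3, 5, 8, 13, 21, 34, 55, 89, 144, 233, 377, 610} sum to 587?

587 = 377+144+55+8+3 = 377+144+55+8+2+1 = 377+144+34+21+8+3 = 377+144+55+5+3+2+1 = … (11 more), for 15 in all.

15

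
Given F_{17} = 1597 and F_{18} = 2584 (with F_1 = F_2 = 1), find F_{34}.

By the doubling identity F_{2k} = F_k(2F_{k+1} − F_k): F_{34} = 1597·(2·2584 − 1597) = 1597·3571 = 5702887.

5702887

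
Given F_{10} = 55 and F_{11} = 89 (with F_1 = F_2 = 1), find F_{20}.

By the doubling identity F_{2k} = F_k(2F_{k+1} − F_k): F_{20} = 55·(2·89 − 55) = 55·123 = 6765.

6765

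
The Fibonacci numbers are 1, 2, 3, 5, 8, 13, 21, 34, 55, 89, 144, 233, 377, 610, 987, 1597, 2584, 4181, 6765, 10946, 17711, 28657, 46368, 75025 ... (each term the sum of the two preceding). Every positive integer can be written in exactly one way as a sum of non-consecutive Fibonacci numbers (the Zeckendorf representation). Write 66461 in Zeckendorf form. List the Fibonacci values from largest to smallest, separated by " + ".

46368 + 17711 + 1597 + 610 + 144 + 21 + 8 + 2

Greedy algorithm:
take 46368 (≤ 66461); 66461 − 46368 = 20093
take 17711 (≤ 20093); 20093 − 17711 = 2382
take 1597 (≤ 2382); 2382 − 1597 = 785
take 610 (≤ 785); 785 − 610 = 175
take 144 (≤ 175); 175 − 144 = 31
take 21 (≤ 31); 31 − 21 = 10
take 8 (≤ 10); 10 − 8 = 2
take 2 (≤ 2); 2 − 2 = 0
So 66461 = 46368 + 17711 + 1597 + 610 + 144 + 21 + 8 + 2, with no two terms consecutive in the sequence.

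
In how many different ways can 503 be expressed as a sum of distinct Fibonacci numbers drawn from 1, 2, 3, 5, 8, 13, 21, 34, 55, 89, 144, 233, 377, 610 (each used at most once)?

20

Starting from the Zeckendorf form and repeatedly splitting a term F_k into F_{k−1} + F_{k−2} (when neither is already used) reaches every representation.
503 = 377+89+34+3 = 377+89+34+2+1 = 377+89+21+13+3 = 233+144+89+34+3 = 377+89+21+13+2+1 = … (15 more), for 20 in all.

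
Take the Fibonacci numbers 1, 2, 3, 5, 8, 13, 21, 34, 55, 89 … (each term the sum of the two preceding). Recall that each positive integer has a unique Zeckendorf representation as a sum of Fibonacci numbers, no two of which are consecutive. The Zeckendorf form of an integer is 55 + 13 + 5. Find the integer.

55 + 13 + 5 = 73.

73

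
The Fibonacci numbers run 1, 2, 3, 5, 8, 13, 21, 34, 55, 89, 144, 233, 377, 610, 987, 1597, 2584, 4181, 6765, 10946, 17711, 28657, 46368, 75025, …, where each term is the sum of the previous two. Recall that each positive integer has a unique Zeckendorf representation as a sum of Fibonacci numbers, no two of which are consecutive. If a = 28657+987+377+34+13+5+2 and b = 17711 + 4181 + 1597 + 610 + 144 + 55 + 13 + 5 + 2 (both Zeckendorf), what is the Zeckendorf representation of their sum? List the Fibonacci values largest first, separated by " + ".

The two numbers are 30075 and 24318, so their sum is 54393.
54393: greatest Fibonacci not exceeding it is 46368, leaving 8025
8025: greatest Fibonacci not exceeding it is 6765, leaving 1260
1260: greatest Fibonacci not exceeding it is 987, leaving 273
273: greatest Fibonacci not exceeding it is 233, leaving 40
40: greatest Fibonacci not exceeding it is 34, leaving 6
6: greatest Fibonacci not exceeding it is 5, leaving 1
1: greatest Fibonacci not exceeding it is 1, leaving 0

46368 + 6765 + 987 + 233 + 34 + 5 + 1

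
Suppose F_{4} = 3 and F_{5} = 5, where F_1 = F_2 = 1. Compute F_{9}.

By F_{2k+1} = F_k² + F_{k+1}²: F_{9} = 3² + 5² = 9 + 25 = 34.

34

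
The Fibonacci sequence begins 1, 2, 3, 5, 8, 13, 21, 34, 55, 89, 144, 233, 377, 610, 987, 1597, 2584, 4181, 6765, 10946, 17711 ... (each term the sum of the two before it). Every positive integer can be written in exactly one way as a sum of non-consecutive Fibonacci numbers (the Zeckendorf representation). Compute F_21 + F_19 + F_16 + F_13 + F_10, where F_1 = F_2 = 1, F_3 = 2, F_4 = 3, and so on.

16402

F_21 + F_19 + F_16 + F_13 + F_10 = 10946 + 4181 + 987 + 233 + 55 = 16402.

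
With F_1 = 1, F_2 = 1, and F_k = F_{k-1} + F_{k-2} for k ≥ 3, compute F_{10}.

Iterating the recurrence up to F_{4} = 3 and F_{3} = 2:
F_{5} = F_{4} + F_{3} = 3 + 2 = 5
F_{6} = F_{5} + F_{4} = 5 + 3 = 8
F_{7} = F_{6} + F_{5} = 8 + 5 = 13
F_{8} = F_{7} + F_{6} = 13 + 8 = 21
F_{9} = F_{8} + F_{7} = 21 + 13 = 34
F_{10} = F_{9} + F_{8} = 34 + 21 = 55

55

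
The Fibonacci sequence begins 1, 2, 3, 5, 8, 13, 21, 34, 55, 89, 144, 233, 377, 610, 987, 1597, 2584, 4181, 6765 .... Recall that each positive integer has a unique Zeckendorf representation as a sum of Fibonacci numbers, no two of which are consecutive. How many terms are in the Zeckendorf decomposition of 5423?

5

5423 − 4181 = 1242
1242 − 987 = 255
255 − 233 = 22
22 − 21 = 1
1 − 1 = 0
5423 = 4181 + 987 + 233 + 21 + 1, which has 5 terms.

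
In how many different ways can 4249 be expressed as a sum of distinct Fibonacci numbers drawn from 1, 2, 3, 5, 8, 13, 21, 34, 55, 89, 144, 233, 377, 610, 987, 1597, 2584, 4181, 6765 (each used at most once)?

30

4249 = 4181+55+13 = 4181+55+8+5 = 4181+34+21+13 = 2584+1597+55+13 = 4181+55+8+3+2 = … (25 more), for 30 in all.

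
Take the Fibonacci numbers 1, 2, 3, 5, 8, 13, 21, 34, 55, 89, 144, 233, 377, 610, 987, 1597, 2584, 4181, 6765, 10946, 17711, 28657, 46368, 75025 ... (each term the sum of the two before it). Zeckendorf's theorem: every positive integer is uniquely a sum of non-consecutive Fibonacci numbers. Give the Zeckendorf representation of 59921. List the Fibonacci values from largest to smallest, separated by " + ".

46368 + 10946 + 2584 + 21 + 2

59921 − 46368 = 13553
13553 − 10946 = 2607
2607 − 2584 = 23
23 − 21 = 2
2 − 2 = 0
So 59921 = 46368 + 10946 + 2584 + 21 + 2, with no two terms consecutive in the sequence.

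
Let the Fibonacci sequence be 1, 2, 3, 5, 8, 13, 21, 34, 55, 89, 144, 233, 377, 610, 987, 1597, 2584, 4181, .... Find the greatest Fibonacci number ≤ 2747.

2584

2584 ≤ 2747 < 4181, so the largest Fibonacci number not exceeding 2747 is 2584.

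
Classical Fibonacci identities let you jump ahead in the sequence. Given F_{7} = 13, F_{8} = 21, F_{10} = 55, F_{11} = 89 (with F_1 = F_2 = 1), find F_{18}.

2584

By the addition formula F_{m+n} = F_m F_{n+1} + F_{m−1} F_n with m=8, n=10: F_{18} = 21·89 + 13·55 = 1869 + 715 = 2584.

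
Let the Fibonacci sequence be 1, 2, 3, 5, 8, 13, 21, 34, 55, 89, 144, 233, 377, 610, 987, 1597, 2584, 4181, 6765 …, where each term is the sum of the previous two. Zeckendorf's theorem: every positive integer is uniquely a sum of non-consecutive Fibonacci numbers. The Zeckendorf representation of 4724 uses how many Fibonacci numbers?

5

Greedily peel off the largest Fibonacci term at each step:
4181 ≤ 4724 < 6765, so take 4181; remainder 543
377 ≤ 543 < 610, so take 377; remainder 166
144 ≤ 166 < 233, so take 144; remainder 22
21 ≤ 22 < 34, so take 21; remainder 1
1 ≤ 1 < 2, so take 1; remainder 0
4724 = 4181 + 377 + 144 + 21 + 1, which has 5 terms.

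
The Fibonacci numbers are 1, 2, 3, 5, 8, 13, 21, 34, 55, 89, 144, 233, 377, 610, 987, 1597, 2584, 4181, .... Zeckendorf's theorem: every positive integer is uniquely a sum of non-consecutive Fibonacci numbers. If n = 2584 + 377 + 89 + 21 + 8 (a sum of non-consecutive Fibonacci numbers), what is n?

3079

2584 + 377 + 89 + 21 + 8 = 3079.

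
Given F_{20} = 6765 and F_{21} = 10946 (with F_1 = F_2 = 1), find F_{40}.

By the doubling identity F_{2k} = F_k(2F_{k+1} − F_k): F_{40} = 6765·(2·10946 − 6765) = 6765·15127 = 102334155.

102334155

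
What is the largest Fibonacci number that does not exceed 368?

233 ≤ 368 < 377, so the largest Fibonacci number not exceeding 368 is 233.

233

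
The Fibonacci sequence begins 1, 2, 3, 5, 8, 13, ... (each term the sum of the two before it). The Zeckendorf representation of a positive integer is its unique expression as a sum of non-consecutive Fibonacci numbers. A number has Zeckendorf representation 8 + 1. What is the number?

8 + 1 = 9.

9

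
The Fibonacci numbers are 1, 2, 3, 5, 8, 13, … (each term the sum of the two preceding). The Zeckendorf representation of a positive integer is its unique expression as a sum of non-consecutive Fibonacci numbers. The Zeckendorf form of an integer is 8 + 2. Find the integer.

8 + 2 = 10.

10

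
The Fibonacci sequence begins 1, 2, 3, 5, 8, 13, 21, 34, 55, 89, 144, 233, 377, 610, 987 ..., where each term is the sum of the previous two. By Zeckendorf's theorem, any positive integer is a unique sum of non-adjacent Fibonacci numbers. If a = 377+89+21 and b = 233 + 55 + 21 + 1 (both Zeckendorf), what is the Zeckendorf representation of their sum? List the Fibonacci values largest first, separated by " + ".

The two numbers are 487 and 310, so their sum is 797.
Repeatedly subtract the largest Fibonacci number that fits:
797: greatest Fibonacci not exceeding it is 610, leaving 187
187: greatest Fibonacci not exceeding it is 144, leaving 43
43: greatest Fibonacci not exceeding it is 34, leaving 9
9: greatest Fibonacci not exceeding it is 8, leaving 1
1: greatest Fibonacci not exceeding it is 1, leaving 0

610 + 144 + 34 + 8 + 1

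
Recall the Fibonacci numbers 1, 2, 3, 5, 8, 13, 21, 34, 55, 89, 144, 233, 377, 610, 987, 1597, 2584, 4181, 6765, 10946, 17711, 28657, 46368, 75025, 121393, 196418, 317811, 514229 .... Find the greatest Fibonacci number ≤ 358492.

317811 ≤ 358492 < 514229, so the largest Fibonacci number not exceeding 358492 is 317811.

317811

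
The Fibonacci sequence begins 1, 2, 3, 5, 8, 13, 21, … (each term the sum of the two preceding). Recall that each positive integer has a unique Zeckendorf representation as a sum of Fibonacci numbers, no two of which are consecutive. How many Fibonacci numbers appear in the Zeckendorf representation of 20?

3

Greedy algorithm:
take 13 (≤ 20); 20 − 13 = 7
take 5 (≤ 7); 7 − 5 = 2
take 2 (≤ 2); 2 − 2 = 0
20 = 13 + 5 + 2, which has 3 terms.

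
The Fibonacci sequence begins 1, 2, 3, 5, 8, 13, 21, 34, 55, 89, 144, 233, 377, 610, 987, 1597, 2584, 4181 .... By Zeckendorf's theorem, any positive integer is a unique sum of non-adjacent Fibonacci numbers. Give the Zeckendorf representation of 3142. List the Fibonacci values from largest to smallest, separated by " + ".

3142: greatest Fibonacci not exceeding it is 2584, leaving 558
558: greatest Fibonacci not exceeding it is 377, leaving 181
181: greatest Fibonacci not exceeding it is 144, leaving 37
37: greatest Fibonacci not exceeding it is 34, leaving 3
3: greatest Fibonacci not exceeding it is 3, leaving 0
So 3142 = 2584 + 377 + 144 + 34 + 3, with no two terms consecutive in the sequence.

2584 + 377 + 144 + 34 + 3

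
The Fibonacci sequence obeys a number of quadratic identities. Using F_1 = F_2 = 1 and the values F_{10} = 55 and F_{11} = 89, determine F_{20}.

By the doubling identity F_{2k} = F_k(2F_{k+1} − F_k): F_{20} = 55·(2·89 − 55) = 55·123 = 6765.

6765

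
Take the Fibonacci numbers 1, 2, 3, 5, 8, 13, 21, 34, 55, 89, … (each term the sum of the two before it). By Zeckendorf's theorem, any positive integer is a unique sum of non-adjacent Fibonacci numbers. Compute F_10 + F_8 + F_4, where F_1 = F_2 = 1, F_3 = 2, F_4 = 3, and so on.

F_10 + F_8 + F_4 = 55 + 21 + 3 = 79.

79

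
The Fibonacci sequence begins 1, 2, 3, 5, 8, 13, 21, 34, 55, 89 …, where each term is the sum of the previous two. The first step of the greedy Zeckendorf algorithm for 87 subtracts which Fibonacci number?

55

55 ≤ 87 < 89, so the largest Fibonacci number not exceeding 87 is 55.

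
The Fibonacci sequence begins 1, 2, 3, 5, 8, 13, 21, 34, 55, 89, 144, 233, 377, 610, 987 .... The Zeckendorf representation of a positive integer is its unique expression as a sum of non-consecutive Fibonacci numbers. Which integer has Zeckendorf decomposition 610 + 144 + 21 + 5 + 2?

782

610 + 144 + 21 + 5 + 2 = 782.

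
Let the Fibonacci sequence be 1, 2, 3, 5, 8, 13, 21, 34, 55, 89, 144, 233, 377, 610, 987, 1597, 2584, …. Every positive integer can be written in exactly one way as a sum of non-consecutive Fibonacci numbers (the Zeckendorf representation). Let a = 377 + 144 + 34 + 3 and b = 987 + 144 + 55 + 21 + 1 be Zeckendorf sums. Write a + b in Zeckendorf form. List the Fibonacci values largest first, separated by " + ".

1597 + 144 + 21 + 3 + 1

The two numbers are 558 and 1208, so their sum is 1766.
Repeatedly subtract the largest Fibonacci number that fits:
1597 ≤ 1766 < 2584, so take 1597; remainder 169
144 ≤ 169 < 233, so take 144; remainder 25
21 ≤ 25 < 34, so take 21; remainder 4
3 ≤ 4 < 5, so take 3; remainder 1
1 ≤ 1 < 2, so take 1; remainder 0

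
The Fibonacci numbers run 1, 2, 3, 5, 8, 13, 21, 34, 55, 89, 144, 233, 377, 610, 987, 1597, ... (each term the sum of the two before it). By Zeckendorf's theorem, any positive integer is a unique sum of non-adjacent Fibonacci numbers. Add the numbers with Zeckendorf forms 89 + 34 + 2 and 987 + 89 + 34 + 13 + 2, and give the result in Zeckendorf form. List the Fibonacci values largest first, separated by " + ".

987 + 233 + 21 + 8 + 1

The two numbers are 125 and 1125, so their sum is 1250.
1250 − 987 = 263
263 − 233 = 30
30 − 21 = 9
9 − 8 = 1
1 − 1 = 0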